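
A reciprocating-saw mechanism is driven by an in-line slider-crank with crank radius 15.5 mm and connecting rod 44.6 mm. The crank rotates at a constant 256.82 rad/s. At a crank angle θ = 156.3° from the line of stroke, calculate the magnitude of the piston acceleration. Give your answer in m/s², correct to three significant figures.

687

ω = 256.8 rad/s
x(θ) = r cosθ + √(L² − r² sin²θ); with ω constant, a = ω²·d²x/dθ².
d²x/dθ² = −r cosθ − r²(cos2θ)/√u − r⁴ sin²2θ/(4u^{3/2}),  u = L² − r² sin²θ = 0.00195034 m².
Substituting r = 0.0155 m, L = 0.0446 m, θ = 156.3°: d²x/dθ² = +0.01042 m.
a = ω²·d²x/dθ² = (256.8)²·(+0.01042) = +687.25 m/s²;  |a| = 687.25 m/s².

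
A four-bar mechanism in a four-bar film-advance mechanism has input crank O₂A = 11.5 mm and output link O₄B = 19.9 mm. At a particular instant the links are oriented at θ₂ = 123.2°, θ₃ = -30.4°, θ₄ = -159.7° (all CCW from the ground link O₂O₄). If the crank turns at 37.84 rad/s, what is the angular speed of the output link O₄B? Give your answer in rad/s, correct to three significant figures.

12.6

ω₂ = 37.84 rad/s
Differentiating the loop-closure r₂e^{iθ₂}+r₃e^{iθ₃}=r₁+r₄e^{iθ₄} gives r₂ω₂e^{iθ₂}+r₃ω₃e^{iθ₃}=r₄ω₄e^{iθ₄}.
Eliminating the other unknown: ω₄ = r₂ω₂ sin(θ₂−θ₃) / [r₄ sin(θ₄−θ₃)].
Numerator sine = +0.44464; denominator sine = -0.77384.
Result = 0.0115·37.84·(+0.44464) / (0.0199·(-0.77384)) = -12.565 rad/s; magnitude 12.565 rad/s.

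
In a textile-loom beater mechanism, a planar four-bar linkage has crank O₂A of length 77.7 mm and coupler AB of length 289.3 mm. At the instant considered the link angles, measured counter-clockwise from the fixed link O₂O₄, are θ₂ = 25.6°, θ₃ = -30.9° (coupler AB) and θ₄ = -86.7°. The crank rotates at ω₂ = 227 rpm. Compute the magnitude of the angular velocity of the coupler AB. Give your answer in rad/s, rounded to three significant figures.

ω₂ = 23.77 rad/s (from 227 rpm).
Differentiating the loop-closure r₂e^{iθ₂}+r₃e^{iθ₃}=r₁+r₄e^{iθ₄} gives r₂ω₂e^{iθ₂}+r₃ω₃e^{iθ₃}=r₄ω₄e^{iθ₄}.
Eliminating the other unknown: ω₃ = r₂ω₂ sin(θ₄−θ₂) / [r₃ sin(θ₃−θ₄)].
Numerator sine = -0.92521; denominator sine = +0.82708.
Result = 0.0777·23.77·(-0.92521) / (0.2893·(+0.82708)) = -7.142 rad/s; magnitude 7.142 rad/s.

7.14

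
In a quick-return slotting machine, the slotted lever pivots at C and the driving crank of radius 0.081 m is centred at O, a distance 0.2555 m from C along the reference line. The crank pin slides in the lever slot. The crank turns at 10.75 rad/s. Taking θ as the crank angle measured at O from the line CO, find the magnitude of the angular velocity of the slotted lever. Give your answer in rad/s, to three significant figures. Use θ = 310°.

ω = 10.75 rad/s
Crank pin A relative to C: A = (d + r cosθ, r sinθ); lever angle φ = atan2(r sinθ, d + r cosθ).
Differentiating tanφ: φ̇ = rω(d cosθ + r)/(d² + r² + 2dr cosθ).
d² + r² + 2dr cosθ = |CA|² = 0.0984469 m²;  d cosθ + r = +0.24523 m.
|ω_lever| = |0.081·10.75·+0.24523| / 0.0984469 = 2.169 rad/s.

2.17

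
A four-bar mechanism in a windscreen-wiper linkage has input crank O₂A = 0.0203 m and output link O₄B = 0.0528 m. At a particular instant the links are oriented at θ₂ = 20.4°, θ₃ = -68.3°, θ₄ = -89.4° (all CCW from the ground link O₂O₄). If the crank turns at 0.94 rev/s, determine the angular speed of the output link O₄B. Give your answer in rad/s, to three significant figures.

6.31

ω₂ = 5.906 rad/s (from 0.94 rev/s).
Differentiating the loop-closure r₂e^{iθ₂}+r₃e^{iθ₃}=r₁+r₄e^{iθ₄} gives r₂ω₂e^{iθ₂}+r₃ω₃e^{iθ₃}=r₄ω₄e^{iθ₄}.
Eliminating the other unknown: ω₄ = r₂ω₂ sin(θ₂−θ₃) / [r₄ sin(θ₄−θ₃)].
Numerator sine = +0.99974; denominator sine = -0.36000.
Result = 0.0203·5.906·(+0.99974) / (0.0528·(-0.36000)) = -6.3061 rad/s; magnitude 6.3061 rad/s.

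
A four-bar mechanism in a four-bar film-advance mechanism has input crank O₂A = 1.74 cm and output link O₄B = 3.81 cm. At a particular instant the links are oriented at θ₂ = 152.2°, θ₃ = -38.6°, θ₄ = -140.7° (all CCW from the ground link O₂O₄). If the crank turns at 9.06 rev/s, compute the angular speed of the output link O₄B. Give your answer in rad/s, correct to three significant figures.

ω₂ = 56.93 rad/s (from 9.06 rev/s).
Differentiating the loop-closure r₂e^{iθ₂}+r₃e^{iθ₃}=r₁+r₄e^{iθ₄} gives r₂ω₂e^{iθ₂}+r₃ω₃e^{iθ₃}=r₄ω₄e^{iθ₄}.
Eliminating the other unknown: ω₄ = r₂ω₂ sin(θ₂−θ₃) / [r₄ sin(θ₄−θ₃)].
Numerator sine = -0.18738; denominator sine = -0.97778.
Result = 0.0174·56.93·(-0.18738) / (0.0381·(-0.97778)) = +4.9821 rad/s; magnitude 4.9821 rad/s.

4.98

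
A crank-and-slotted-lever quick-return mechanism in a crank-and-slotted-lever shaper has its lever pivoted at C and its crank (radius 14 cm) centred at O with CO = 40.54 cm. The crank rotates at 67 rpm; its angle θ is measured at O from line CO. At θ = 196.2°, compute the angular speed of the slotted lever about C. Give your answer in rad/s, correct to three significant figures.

3.27

ω = 7.016 rad/s (from 67 rpm).
Crank pin A relative to C: A = (d + r cosθ, r sinθ); lever angle φ = atan2(r sinθ, d + r cosθ).
Differentiating tanφ: φ̇ = rω(d cosθ + r)/(d² + r² + 2dr cosθ).
d² + r² + 2dr cosθ = |CA|² = 0.0749443 m²;  d cosθ + r = -0.2493 m.
|ω_lever| = |0.14·7.016·-0.2493| / 0.0749443 = 3.2675 rad/s.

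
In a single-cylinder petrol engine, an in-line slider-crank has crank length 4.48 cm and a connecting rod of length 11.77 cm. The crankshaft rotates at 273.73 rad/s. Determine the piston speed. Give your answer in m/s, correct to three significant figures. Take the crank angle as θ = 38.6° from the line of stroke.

ω = 273.7 rad/s
For an in-line slider-crank, x = r cosθ + √(L² − r² sin²θ), so v = −rω sinθ·[1 + r cosθ/√(L² − r² sin²θ)].
With r = 0.0448 m, L = 0.1177 m, θ = 38.6°: √(L² − r² sin²θ) = 0.11433 m.
v = −0.0448·273.7·0.62388·[1 + 0.0448·0.78152/0.11433] = -9.9936 m/s.
|v| = 9.9936 m/s.

9.99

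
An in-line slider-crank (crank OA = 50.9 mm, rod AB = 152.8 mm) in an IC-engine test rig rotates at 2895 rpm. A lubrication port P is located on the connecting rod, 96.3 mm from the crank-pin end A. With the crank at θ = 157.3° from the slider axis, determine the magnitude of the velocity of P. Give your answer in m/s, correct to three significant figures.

7.12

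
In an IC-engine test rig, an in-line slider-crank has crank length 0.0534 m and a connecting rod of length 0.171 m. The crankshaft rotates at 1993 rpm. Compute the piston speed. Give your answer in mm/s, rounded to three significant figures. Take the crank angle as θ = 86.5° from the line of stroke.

ω = 2π·1993/60 = 208.7 rad/s
For an in-line slider-crank, x = r cosθ + √(L² − r² sin²θ), so v = −rω sinθ·[1 + r cosθ/√(L² − r² sin²θ)].
With r = 0.0534 m, L = 0.171 m, θ = 86.5°: √(L² − r² sin²θ) = 0.16248 m.
v = −0.0534·208.7·0.99813·[1 + 0.0534·0.06105/0.16248] = -11.347 m/s.
|v| = 11.347 m/s = 11347 mm/s.

11300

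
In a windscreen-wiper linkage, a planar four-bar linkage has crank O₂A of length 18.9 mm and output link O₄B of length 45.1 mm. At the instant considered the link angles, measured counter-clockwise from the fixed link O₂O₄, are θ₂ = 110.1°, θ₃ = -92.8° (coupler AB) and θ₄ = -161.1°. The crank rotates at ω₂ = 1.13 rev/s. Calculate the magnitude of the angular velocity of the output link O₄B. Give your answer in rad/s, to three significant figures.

ω₂ = 7.1 rad/s (from 1.13 rev/s).
Differentiating the loop-closure r₂e^{iθ₂}+r₃e^{iθ₃}=r₁+r₄e^{iθ₄} gives r₂ω₂e^{iθ₂}+r₃ω₃e^{iθ₃}=r₄ω₄e^{iθ₄}.
Eliminating the other unknown: ω₄ = r₂ω₂ sin(θ₂−θ₃) / [r₄ sin(θ₄−θ₃)].
Numerator sine = -0.38912; denominator sine = -0.92913.
Result = 0.0189·7.1·(-0.38912) / (0.0451·(-0.92913)) = +1.2461 rad/s; magnitude 1.2461 rad/s.

1.25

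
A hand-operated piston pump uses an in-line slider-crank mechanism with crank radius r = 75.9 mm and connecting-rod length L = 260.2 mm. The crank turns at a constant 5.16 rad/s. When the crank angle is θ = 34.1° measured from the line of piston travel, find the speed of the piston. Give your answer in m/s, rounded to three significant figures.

ω = 5.16 rad/s
For an in-line slider-crank, x = r cosθ + √(L² − r² sin²θ), so v = −rω sinθ·[1 + r cosθ/√(L² − r² sin²θ)].
With r = 0.0759 m, L = 0.2602 m, θ = 34.1°: √(L² − r² sin²θ) = 0.2567 m.
v = −0.0759·5.16·0.56064·[1 + 0.0759·0.82806/0.2567] = -0.27333 m/s.
|v| = 0.27333 m/s.

0.273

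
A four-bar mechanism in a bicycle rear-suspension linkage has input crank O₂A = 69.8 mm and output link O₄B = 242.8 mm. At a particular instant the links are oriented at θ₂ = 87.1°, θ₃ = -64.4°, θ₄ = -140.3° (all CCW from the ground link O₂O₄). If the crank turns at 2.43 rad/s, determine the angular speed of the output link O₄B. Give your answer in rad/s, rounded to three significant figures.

0.344

ω₂ = 2.43 rad/s
Differentiating the loop-closure r₂e^{iθ₂}+r₃e^{iθ₃}=r₁+r₄e^{iθ₄} gives r₂ω₂e^{iθ₂}+r₃ω₃e^{iθ₃}=r₄ω₄e^{iθ₄}.
Eliminating the other unknown: ω₄ = r₂ω₂ sin(θ₂−θ₃) / [r₄ sin(θ₄−θ₃)].
Numerator sine = +0.47716; denominator sine = -0.96987.
Result = 0.0698·2.43·(+0.47716) / (0.2428·(-0.96987)) = -0.34369 rad/s; magnitude 0.34369 rad/s.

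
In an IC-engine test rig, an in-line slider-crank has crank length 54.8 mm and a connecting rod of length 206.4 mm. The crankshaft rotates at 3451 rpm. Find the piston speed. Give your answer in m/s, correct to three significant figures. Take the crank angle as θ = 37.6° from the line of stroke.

ω = 2π·3451/60 = 361.4 rad/s
For an in-line slider-crank, x = r cosθ + √(L² − r² sin²θ), so v = −rω sinθ·[1 + r cosθ/√(L² − r² sin²θ)].
With r = 0.0548 m, L = 0.2064 m, θ = 37.6°: √(L² − r² sin²θ) = 0.20367 m.
v = −0.0548·361.4·0.61015·[1 + 0.0548·0.79229/0.20367] = -14.659 m/s.
|v| = 14.659 m/s.

14.7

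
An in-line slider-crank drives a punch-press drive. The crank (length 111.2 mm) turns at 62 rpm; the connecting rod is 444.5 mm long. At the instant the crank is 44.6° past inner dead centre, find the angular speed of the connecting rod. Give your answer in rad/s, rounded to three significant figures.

ω = 6.493 rad/s (converted from 62 rpm).
The rod makes angle φ with the slider axis where L sinφ = r sinθ; differentiating, L cosφ·φ̇ = r ω cosθ.
L cosφ = √(L² − r² sin²θ) = 0.43759 m.
|ω_rod| = r ω |cosθ| / √(L² − r² sin²θ) = 0.1112·6.493·0.71203/0.43759 = 1.1748 rad/s.

1.17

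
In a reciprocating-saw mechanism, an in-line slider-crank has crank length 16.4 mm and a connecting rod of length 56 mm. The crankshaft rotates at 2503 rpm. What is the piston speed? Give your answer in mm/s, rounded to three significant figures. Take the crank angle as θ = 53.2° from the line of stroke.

ω = 2π·2503/60 = 262.1 rad/s
For an in-line slider-crank, x = r cosθ + √(L² − r² sin²θ), so v = −rω sinθ·[1 + r cosθ/√(L² − r² sin²θ)].
With r = 0.0164 m, L = 0.056 m, θ = 53.2°: √(L² − r² sin²θ) = 0.054439 m.
v = −0.0164·262.1·0.80073·[1 + 0.0164·0.59902/0.054439] = -4.0632 m/s.
|v| = 4.0632 m/s = 4063.2 mm/s.

4060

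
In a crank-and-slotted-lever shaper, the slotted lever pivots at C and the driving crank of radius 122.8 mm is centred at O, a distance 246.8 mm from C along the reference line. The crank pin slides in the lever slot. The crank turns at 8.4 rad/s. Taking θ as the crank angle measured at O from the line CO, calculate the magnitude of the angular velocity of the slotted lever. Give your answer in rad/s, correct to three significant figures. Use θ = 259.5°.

ω = 8.4 rad/s
Crank pin A relative to C: A = (d + r cosθ, r sinθ); lever angle φ = atan2(r sinθ, d + r cosθ).
Differentiating tanφ: φ̇ = rω(d cosθ + r)/(d² + r² + 2dr cosθ).
d² + r² + 2dr cosθ = |CA|² = 0.064944 m²;  d cosθ + r = +0.077824 m.
|ω_lever| = |0.1228·8.4·+0.077824| / 0.064944 = 1.2361 rad/s.

1.24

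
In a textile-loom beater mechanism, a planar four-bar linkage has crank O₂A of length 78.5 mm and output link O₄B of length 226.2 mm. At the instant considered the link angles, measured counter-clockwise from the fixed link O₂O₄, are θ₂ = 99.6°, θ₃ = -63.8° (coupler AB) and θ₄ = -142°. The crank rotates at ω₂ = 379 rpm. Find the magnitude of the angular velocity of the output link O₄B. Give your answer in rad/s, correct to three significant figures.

4.02

ω₂ = 39.69 rad/s (from 379 rpm).
Differentiating the loop-closure r₂e^{iθ₂}+r₃e^{iθ₃}=r₁+r₄e^{iθ₄} gives r₂ω₂e^{iθ₂}+r₃ω₃e^{iθ₃}=r₄ω₄e^{iθ₄}.
Eliminating the other unknown: ω₄ = r₂ω₂ sin(θ₂−θ₃) / [r₄ sin(θ₄−θ₃)].
Numerator sine = +0.28569; denominator sine = -0.97887.
Result = 0.0785·39.69·(+0.28569) / (0.2262·(-0.97887)) = -4.0199 rad/s; magnitude 4.0199 rad/s.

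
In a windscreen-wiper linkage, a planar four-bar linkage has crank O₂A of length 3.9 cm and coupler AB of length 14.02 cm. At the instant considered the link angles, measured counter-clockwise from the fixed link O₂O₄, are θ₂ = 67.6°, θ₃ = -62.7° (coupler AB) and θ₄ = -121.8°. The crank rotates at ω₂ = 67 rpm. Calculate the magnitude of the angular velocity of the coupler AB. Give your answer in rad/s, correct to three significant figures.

0.371

ω₂ = 7.016 rad/s (from 67 rpm).
Differentiating the loop-closure r₂e^{iθ₂}+r₃e^{iθ₃}=r₁+r₄e^{iθ₄} gives r₂ω₂e^{iθ₂}+r₃ω₃e^{iθ₃}=r₄ω₄e^{iθ₄}.
Eliminating the other unknown: ω₃ = r₂ω₂ sin(θ₄−θ₂) / [r₃ sin(θ₃−θ₄)].
Numerator sine = +0.16333; denominator sine = +0.85806.
Result = 0.039·7.016·(+0.16333) / (0.1402·(+0.85806)) = +0.3715 rad/s; magnitude 0.3715 rad/s.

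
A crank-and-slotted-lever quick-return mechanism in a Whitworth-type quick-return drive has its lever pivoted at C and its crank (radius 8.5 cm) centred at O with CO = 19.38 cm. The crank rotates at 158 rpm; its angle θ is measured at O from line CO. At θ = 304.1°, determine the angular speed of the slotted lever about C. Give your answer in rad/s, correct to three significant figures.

4.31

ω = 16.55 rad/s (from 158 rpm).
Crank pin A relative to C: A = (d + r cosθ, r sinθ); lever angle φ = atan2(r sinθ, d + r cosθ).
Differentiating tanφ: φ̇ = rω(d cosθ + r)/(d² + r² + 2dr cosθ).
d² + r² + 2dr cosθ = |CA|² = 0.0632543 m²;  d cosθ + r = +0.19365 m.
|ω_lever| = |0.085·16.55·+0.19365| / 0.0632543 = 4.3056 rad/s.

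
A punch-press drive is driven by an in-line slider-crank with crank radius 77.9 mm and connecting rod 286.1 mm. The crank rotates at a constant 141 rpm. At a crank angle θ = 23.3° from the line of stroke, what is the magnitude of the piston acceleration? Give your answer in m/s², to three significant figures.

ω = 2π·141/60 = 14.77 rad/s
x(θ) = r cosθ + √(L² − r² sin²θ); with ω constant, a = ω²·d²x/dθ².
d²x/dθ² = −r cosθ − r²(cos2θ)/√u − r⁴ sin²2θ/(4u^{3/2}),  u = L² − r² sin²θ = 0.0809038 m².
Substituting r = 0.0779 m, L = 0.2861 m, θ = 23.3°: d²x/dθ² = -0.086417 m.
a = ω²·d²x/dθ² = (14.77)²·(-0.086417) = -18.841 m/s²;  |a| = 18.841 m/s².

18.8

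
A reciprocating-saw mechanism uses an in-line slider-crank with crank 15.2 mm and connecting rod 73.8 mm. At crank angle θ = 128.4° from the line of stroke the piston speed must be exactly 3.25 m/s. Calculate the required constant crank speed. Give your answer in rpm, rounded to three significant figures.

For an in-line slider-crank, |v_piston| = rω|sinθ|·[1 + r cosθ/√(L² − r² sin²θ)].
With r = 0.0152 m, L = 0.0738 m, θ = 128.4°: the bracketed kinematic factor |dx/dθ| = 0.010368 m.
ω = v/|dx/dθ| = 3.25/0.010368 = 313.47 rad/s.
N = 60ω/(2π) = 2993.4 rpm.

2990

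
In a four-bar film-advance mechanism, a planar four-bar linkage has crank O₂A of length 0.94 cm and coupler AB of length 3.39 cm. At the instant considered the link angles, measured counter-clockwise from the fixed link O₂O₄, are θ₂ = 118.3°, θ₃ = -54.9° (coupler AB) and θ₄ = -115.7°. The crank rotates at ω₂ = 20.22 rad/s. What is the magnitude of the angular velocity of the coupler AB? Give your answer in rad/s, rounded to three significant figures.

5.20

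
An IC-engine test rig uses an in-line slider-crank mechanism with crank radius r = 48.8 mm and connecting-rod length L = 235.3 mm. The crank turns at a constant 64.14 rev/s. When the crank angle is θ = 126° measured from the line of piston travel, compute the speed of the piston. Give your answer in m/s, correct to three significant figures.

ω = 2π·64.1 = 403 rad/s
For an in-line slider-crank, x = r cosθ + √(L² − r² sin²θ), so v = −rω sinθ·[1 + r cosθ/√(L² − r² sin²θ)].
With r = 0.0488 m, L = 0.2353 m, θ = 126°: √(L² − r² sin²θ) = 0.23196 m.
v = −0.0488·403·0.80902·[1 + 0.0488·-0.58779/0.23196] = -13.943 m/s.
|v| = 13.943 m/s.

13.9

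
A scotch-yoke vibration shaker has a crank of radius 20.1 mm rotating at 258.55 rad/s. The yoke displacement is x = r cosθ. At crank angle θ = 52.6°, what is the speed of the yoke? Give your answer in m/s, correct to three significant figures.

4.13

ω = 258.6 rad/s
x = r cosθ ⇒ ẋ = −rω sinθ.
|v| = rω|sinθ| = 0.0201·258.6·|sin 52.6°| = 4.1285 m/s.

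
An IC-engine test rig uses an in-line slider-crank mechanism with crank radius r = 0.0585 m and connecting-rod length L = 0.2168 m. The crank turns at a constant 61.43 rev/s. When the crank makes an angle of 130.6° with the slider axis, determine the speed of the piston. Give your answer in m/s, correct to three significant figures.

14.1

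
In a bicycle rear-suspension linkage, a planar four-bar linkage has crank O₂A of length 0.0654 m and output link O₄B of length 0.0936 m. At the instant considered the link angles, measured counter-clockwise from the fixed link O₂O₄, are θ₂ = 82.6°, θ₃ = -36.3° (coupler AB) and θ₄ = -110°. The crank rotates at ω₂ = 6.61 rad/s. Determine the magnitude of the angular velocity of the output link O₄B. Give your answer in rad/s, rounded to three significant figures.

4.21

ω₂ = 6.61 rad/s
Differentiating the loop-closure r₂e^{iθ₂}+r₃e^{iθ₃}=r₁+r₄e^{iθ₄} gives r₂ω₂e^{iθ₂}+r₃ω₃e^{iθ₃}=r₄ω₄e^{iθ₄}.
Eliminating the other unknown: ω₄ = r₂ω₂ sin(θ₂−θ₃) / [r₄ sin(θ₄−θ₃)].
Numerator sine = +0.87546; denominator sine = -0.95981.
Result = 0.0654·6.61·(+0.87546) / (0.0936·(-0.95981)) = -4.2127 rad/s; magnitude 4.2127 rad/s.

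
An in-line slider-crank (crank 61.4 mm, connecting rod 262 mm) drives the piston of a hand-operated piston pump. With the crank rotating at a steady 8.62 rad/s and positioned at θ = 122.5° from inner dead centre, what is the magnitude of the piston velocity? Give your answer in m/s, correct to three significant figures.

0.389

ω = 8.62 rad/s
For an in-line slider-crank, x = r cosθ + √(L² − r² sin²θ), so v = −rω sinθ·[1 + r cosθ/√(L² − r² sin²θ)].
With r = 0.0614 m, L = 0.262 m, θ = 122.5°: √(L² − r² sin²θ) = 0.25683 m.
v = −0.0614·8.62·0.84339·[1 + 0.0614·-0.53730/0.25683] = -0.38904 m/s.
|v| = 0.38904 m/s.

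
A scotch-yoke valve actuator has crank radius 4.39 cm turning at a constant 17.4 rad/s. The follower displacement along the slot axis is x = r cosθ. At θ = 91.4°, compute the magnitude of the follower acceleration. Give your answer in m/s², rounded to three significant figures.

0.325

ω = 17.4 rad/s
x = r cosθ ⇒ ẍ = −rω² cosθ (ω constant).
|a| = rω²|cosθ| = 0.0439·(17.4)²·|cos 91.4°| = 0.32473 m/s².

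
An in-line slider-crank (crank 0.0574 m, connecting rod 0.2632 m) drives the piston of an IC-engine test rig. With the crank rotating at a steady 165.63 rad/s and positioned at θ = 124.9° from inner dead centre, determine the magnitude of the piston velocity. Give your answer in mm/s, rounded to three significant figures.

ω = 165.6 rad/s
For an in-line slider-crank, x = r cosθ + √(L² − r² sin²θ), so v = −rω sinθ·[1 + r cosθ/√(L² − r² sin²θ)].
With r = 0.0574 m, L = 0.2632 m, θ = 124.9°: √(L² − r² sin²θ) = 0.25896 m.
v = −0.0574·165.6·0.82015·[1 + 0.0574·-0.57215/0.25896] = -6.8084 m/s.
|v| = 6.8084 m/s = 6808.4 mm/s.

6810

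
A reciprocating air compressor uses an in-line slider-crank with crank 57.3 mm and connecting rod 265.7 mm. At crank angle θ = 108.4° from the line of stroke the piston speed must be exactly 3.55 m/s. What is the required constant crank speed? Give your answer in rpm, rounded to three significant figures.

For an in-line slider-crank, |v_piston| = rω|sinθ|·[1 + r cosθ/√(L² − r² sin²θ)].
With r = 0.0573 m, L = 0.2657 m, θ = 108.4°: the bracketed kinematic factor |dx/dθ| = 0.050589 m.
ω = v/|dx/dθ| = 3.55/0.050589 = 70.173 rad/s.
N = 60ω/(2π) = 670.1 rpm.

670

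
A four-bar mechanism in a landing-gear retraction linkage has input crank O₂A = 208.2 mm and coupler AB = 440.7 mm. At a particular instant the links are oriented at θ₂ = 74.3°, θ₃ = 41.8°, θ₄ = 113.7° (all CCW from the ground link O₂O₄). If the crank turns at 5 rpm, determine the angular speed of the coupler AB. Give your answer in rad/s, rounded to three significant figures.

0.165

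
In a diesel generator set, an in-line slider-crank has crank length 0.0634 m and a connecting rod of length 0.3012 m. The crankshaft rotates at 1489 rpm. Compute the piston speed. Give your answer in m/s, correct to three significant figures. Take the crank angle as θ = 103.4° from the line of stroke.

ω = 2π·1489/60 = 155.9 rad/s
For an in-line slider-crank, x = r cosθ + √(L² − r² sin²θ), so v = −rω sinθ·[1 + r cosθ/√(L² − r² sin²θ)].
With r = 0.0634 m, L = 0.3012 m, θ = 103.4°: √(L² − r² sin²θ) = 0.29482 m.
v = −0.0634·155.9·0.97278·[1 + 0.0634·-0.23175/0.29482] = -9.1374 m/s.
|v| = 9.1374 m/s.

9.14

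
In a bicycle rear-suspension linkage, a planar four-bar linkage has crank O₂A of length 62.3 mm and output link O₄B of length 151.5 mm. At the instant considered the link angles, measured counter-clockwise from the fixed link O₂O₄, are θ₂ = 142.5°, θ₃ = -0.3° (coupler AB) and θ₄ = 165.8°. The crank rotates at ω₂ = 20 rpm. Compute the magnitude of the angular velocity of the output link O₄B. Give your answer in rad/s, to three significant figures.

ω₂ = 2.094 rad/s (from 20 rpm).
Differentiating the loop-closure r₂e^{iθ₂}+r₃e^{iθ₃}=r₁+r₄e^{iθ₄} gives r₂ω₂e^{iθ₂}+r₃ω₃e^{iθ₃}=r₄ω₄e^{iθ₄}.
Eliminating the other unknown: ω₄ = r₂ω₂ sin(θ₂−θ₃) / [r₄ sin(θ₄−θ₃)].
Numerator sine = +0.60460; denominator sine = +0.24023.
Result = 0.0623·2.094·(+0.60460) / (0.1515·(+0.24023)) = +2.1676 rad/s; magnitude 2.1676 rad/s.

2.17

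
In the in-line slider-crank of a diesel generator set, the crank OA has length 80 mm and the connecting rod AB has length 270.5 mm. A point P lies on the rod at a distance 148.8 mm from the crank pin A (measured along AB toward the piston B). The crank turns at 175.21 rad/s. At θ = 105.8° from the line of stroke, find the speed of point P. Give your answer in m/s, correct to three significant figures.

13.0

ω = 175.2 rad/s.  Crank-pin speed |V_A| = rω = 14.017 m/s, perpendicular to OA.
Rod angle: sinφ = −(r/L) sinθ ⇒ φ = -16.533°; ω_rod = −rω cosθ/√(L²−r²sin²θ) = +14.718 rad/s.
V_P = V_A + ω_rod × AP, with AP = 0.1488 m along the rod.
Components: V_Px = −rω sinθ − a·ω_rod·sinφ = -12.864 m/s;  V_Py = rω cosθ + a·ω_rod·cosφ = -1.7171 m/s.
|V_P| = √(V_Px² + V_Py²) = 12.978 m/s.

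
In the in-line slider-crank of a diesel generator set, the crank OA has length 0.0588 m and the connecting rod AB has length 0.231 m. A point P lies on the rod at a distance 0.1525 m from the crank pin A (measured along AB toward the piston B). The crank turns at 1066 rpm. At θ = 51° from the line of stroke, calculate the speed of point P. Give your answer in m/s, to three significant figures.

5.82

ω = 111.6 rad/s.  Crank-pin speed |V_A| = rω = 6.5639 m/s, perpendicular to OA.
Rod angle: sinφ = −(r/L) sinθ ⇒ φ = -11.409°; ω_rod = −rω cosθ/√(L²−r²sin²θ) = -18.243 rad/s.
V_P = V_A + ω_rod × AP, with AP = 0.1525 m along the rod.
Components: V_Px = −rω sinθ − a·ω_rod·sinφ = -5.6515 m/s;  V_Py = rω cosθ + a·ω_rod·cosφ = +1.4038 m/s.
|V_P| = √(V_Px² + V_Py²) = 5.8232 m/s.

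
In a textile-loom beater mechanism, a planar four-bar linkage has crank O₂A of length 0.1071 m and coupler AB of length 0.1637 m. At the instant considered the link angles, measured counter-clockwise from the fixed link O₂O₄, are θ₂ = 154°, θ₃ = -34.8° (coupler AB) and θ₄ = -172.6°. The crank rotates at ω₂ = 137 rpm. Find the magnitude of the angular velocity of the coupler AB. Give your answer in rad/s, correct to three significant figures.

ω₂ = 14.35 rad/s (from 137 rpm).
Differentiating the loop-closure r₂e^{iθ₂}+r₃e^{iθ₃}=r₁+r₄e^{iθ₄} gives r₂ω₂e^{iθ₂}+r₃ω₃e^{iθ₃}=r₄ω₄e^{iθ₄}.
Eliminating the other unknown: ω₃ = r₂ω₂ sin(θ₄−θ₂) / [r₃ sin(θ₃−θ₄)].
Numerator sine = +0.55048; denominator sine = +0.67172.
Result = 0.1071·14.35·(+0.55048) / (0.1637·(+0.67172)) = +7.6921 rad/s; magnitude 7.6921 rad/s.

7.69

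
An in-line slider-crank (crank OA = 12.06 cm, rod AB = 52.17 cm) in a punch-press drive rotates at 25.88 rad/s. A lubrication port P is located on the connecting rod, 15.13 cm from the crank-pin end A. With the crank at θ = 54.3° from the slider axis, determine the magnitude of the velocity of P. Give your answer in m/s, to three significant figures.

2.94

ω = 25.88 rad/s.  Crank-pin speed |V_A| = rω = 3.1211 m/s, perpendicular to OA.
Rod angle: sinφ = −(r/L) sinθ ⇒ φ = -10.820°; ω_rod = −rω cosθ/√(L²−r²sin²θ) = -3.5543 rad/s.
V_P = V_A + ω_rod × AP, with AP = 0.1513 m along the rod.
Components: V_Px = −rω sinθ − a·ω_rod·sinφ = -2.6356 m/s;  V_Py = rω cosθ + a·ω_rod·cosφ = +1.2931 m/s.
|V_P| = √(V_Px² + V_Py²) = 2.9357 m/s.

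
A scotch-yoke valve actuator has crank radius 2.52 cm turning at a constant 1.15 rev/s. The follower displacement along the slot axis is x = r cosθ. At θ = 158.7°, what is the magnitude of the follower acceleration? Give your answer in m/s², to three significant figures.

1.23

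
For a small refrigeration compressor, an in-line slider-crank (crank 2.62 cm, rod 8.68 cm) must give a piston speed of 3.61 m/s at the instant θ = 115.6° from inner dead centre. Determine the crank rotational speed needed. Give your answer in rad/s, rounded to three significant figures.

177

For an in-line slider-crank, |v_piston| = rω|sinθ|·[1 + r cosθ/√(L² − r² sin²θ)].
With r = 0.0262 m, L = 0.0868 m, θ = 115.6°: the bracketed kinematic factor |dx/dθ| = 0.020425 m.
ω = v/|dx/dθ| = 3.61/0.020425 = 176.74 rad/s.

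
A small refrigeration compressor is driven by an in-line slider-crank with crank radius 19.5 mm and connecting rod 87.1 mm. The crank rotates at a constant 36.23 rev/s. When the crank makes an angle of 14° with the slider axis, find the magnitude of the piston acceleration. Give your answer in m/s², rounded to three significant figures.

1180

ω = 2π·36.2 = 227.6 rad/s
x(θ) = r cosθ + √(L² − r² sin²θ); with ω constant, a = ω²·d²x/dθ².
d²x/dθ² = −r cosθ − r²(cos2θ)/√u − r⁴ sin²2θ/(4u^{3/2}),  u = L² − r² sin²θ = 0.00756416 m².
Substituting r = 0.0195 m, L = 0.0871 m, θ = 14°: d²x/dθ² = -0.022793 m.
a = ω²·d²x/dθ² = (227.6)²·(-0.022793) = -1181.1 m/s²;  |a| = 1181.1 m/s².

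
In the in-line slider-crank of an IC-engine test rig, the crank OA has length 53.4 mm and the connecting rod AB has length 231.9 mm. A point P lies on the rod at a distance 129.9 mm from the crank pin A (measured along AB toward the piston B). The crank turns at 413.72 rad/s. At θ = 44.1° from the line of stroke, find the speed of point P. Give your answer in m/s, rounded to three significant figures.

18.2

ω = 413.7 rad/s.  Crank-pin speed |V_A| = rω = 22.093 m/s, perpendicular to OA.
Rod angle: sinφ = −(r/L) sinθ ⇒ φ = -9.221°; ω_rod = −rω cosθ/√(L²−r²sin²θ) = -69.31 rad/s.
V_P = V_A + ω_rod × AP, with AP = 0.1299 m along the rod.
Components: V_Px = −rω sinθ − a·ω_rod·sinφ = -16.817 m/s;  V_Py = rω cosθ + a·ω_rod·cosφ = +6.9783 m/s.
|V_P| = √(V_Px² + V_Py²) = 18.208 m/s.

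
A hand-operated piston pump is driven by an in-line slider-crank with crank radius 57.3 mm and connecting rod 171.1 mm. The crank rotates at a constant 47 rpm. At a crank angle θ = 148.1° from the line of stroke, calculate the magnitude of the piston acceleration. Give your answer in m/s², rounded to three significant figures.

0.959

ω = 2π·47/60 = 4.922 rad/s
x(θ) = r cosθ + √(L² − r² sin²θ); with ω constant, a = ω²·d²x/dθ².
d²x/dθ² = −r cosθ − r²(cos2θ)/√u − r⁴ sin²2θ/(4u^{3/2}),  u = L² − r² sin²θ = 0.0283584 m².
Substituting r = 0.0573 m, L = 0.1711 m, θ = 148.1°: d²x/dθ² = +0.039584 m.
a = ω²·d²x/dθ² = (4.922)²·(+0.039584) = +0.95889 m/s²;  |a| = 0.95889 m/s².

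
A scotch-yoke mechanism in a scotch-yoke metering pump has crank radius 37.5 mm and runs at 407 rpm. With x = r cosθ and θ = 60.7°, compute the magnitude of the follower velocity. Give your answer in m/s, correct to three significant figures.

1.39

ω = 42.62 rad/s (from 407 rpm).
x = r cosθ ⇒ ẋ = −rω sinθ.
|v| = rω|sinθ| = 0.0375·42.62·|sin 60.7°| = 1.3938 m/s.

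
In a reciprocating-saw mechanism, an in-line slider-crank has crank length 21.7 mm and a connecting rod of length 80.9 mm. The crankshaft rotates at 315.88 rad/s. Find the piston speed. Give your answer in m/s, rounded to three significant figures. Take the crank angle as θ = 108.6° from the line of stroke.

ω = 315.9 rad/s
For an in-line slider-crank, x = r cosθ + √(L² − r² sin²θ), so v = −rω sinθ·[1 + r cosθ/√(L² − r² sin²θ)].
With r = 0.0217 m, L = 0.0809 m, θ = 108.6°: √(L² − r² sin²θ) = 0.078242 m.
v = −0.0217·315.9·0.94777·[1 + 0.0217·-0.31896/0.078242] = -5.9219 m/s.
|v| = 5.9219 m/s.

5.92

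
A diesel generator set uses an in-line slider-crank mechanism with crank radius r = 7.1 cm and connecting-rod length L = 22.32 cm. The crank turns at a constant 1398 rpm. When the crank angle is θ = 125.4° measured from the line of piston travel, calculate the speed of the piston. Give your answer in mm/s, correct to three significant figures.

ω = 2π·1398/60 = 146.4 rad/s
For an in-line slider-crank, x = r cosθ + √(L² − r² sin²θ), so v = −rω sinθ·[1 + r cosθ/√(L² − r² sin²θ)].
With r = 0.071 m, L = 0.2232 m, θ = 125.4°: √(L² − r² sin²θ) = 0.21557 m.
v = −0.071·146.4·0.81513·[1 + 0.071·-0.57928/0.21557] = -6.8561 m/s.
|v| = 6.8561 m/s = 6856.1 mm/s.

6860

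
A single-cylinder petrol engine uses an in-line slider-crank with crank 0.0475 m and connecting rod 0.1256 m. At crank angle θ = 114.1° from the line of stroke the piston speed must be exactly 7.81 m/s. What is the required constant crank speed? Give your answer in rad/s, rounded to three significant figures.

216

For an in-line slider-crank, |v_piston| = rω|sinθ|·[1 + r cosθ/√(L² − r² sin²θ)].
With r = 0.0475 m, L = 0.1256 m, θ = 114.1°: the bracketed kinematic factor |dx/dθ| = 0.036225 m.
ω = v/|dx/dθ| = 7.81/0.036225 = 215.6 rad/s.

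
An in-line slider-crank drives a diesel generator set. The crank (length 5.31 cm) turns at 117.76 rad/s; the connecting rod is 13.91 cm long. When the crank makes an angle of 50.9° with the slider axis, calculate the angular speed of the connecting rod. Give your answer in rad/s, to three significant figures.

ω = 117.8 rad/s
The rod makes angle φ with the slider axis where L sinφ = r sinθ; differentiating, L cosφ·φ̇ = r ω cosθ.
L cosφ = √(L² − r² sin²θ) = 0.13286 m.
|ω_rod| = r ω |cosθ| / √(L² − r² sin²θ) = 0.0531·117.8·0.63068/0.13286 = 29.684 rad/s.

29.7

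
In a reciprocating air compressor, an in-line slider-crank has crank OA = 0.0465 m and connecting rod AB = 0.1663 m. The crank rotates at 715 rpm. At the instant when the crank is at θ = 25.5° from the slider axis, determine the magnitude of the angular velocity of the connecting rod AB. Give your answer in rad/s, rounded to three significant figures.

19.0

ω = 74.87 rad/s (converted from 715 rpm).
The rod makes angle φ with the slider axis where L sinφ = r sinθ; differentiating, L cosφ·φ̇ = r ω cosθ.
L cosφ = √(L² − r² sin²θ) = 0.16509 m.
|ω_rod| = r ω |cosθ| / √(L² − r² sin²θ) = 0.0465·74.87·0.90259/0.16509 = 19.035 rad/s.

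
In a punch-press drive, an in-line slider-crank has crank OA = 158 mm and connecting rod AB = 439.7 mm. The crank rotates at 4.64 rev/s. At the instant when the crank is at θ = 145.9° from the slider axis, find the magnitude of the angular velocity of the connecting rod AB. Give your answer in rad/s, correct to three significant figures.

ω = 29.15 rad/s (converted from 4.64 rev/s).
The rod makes angle φ with the slider axis where L sinφ = r sinθ; differentiating, L cosφ·φ̇ = r ω cosθ.
L cosφ = √(L² − r² sin²θ) = 0.43068 m.
|ω_rod| = r ω |cosθ| / √(L² − r² sin²θ) = 0.158·29.15·0.82806/0.43068 = 8.8564 rad/s.

8.86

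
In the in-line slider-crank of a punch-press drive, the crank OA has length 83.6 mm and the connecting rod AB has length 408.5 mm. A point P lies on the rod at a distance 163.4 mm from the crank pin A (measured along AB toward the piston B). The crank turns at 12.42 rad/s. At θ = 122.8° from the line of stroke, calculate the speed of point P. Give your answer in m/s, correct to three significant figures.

ω = 12.42 rad/s.  Crank-pin speed |V_A| = rω = 1.0383 m/s, perpendicular to OA.
Rod angle: sinφ = −(r/L) sinθ ⇒ φ = -9.905°; ω_rod = −rω cosθ/√(L²−r²sin²θ) = +1.3977 rad/s.
V_P = V_A + ω_rod × AP, with AP = 0.1634 m along the rod.
Components: V_Px = −rω sinθ − a·ω_rod·sinφ = -0.83348 m/s;  V_Py = rω cosθ + a·ω_rod·cosφ = -0.33748 m/s.
|V_P| = √(V_Px² + V_Py²) = 0.89921 m/s.

0.899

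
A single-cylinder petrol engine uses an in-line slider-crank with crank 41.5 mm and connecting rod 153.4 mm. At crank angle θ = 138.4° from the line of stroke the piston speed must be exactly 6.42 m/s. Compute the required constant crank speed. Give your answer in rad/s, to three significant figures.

For an in-line slider-crank, |v_piston| = rω|sinθ|·[1 + r cosθ/√(L² − r² sin²θ)].
With r = 0.0415 m, L = 0.1534 m, θ = 138.4°: the bracketed kinematic factor |dx/dθ| = 0.021887 m.
ω = v/|dx/dθ| = 6.42/0.021887 = 293.33 rad/s.

293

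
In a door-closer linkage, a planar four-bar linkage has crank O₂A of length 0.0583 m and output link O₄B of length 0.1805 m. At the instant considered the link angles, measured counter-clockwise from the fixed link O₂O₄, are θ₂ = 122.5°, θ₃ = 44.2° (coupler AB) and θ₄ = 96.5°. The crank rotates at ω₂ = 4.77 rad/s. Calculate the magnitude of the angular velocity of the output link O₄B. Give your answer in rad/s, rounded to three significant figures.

ω₂ = 4.77 rad/s
Differentiating the loop-closure r₂e^{iθ₂}+r₃e^{iθ₃}=r₁+r₄e^{iθ₄} gives r₂ω₂e^{iθ₂}+r₃ω₃e^{iθ₃}=r₄ω₄e^{iθ₄}.
Eliminating the other unknown: ω₄ = r₂ω₂ sin(θ₂−θ₃) / [r₄ sin(θ₄−θ₃)].
Numerator sine = +0.97922; denominator sine = +0.79122.
Result = 0.0583·4.77·(+0.97922) / (0.1805·(+0.79122)) = +1.9067 rad/s; magnitude 1.9067 rad/s.

1.91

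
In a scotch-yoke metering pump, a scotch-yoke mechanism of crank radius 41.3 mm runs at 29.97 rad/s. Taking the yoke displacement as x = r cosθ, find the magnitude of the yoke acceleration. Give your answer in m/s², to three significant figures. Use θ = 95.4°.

3.49

ω = 29.97 rad/s
x = r cosθ ⇒ ẍ = −rω² cosθ (ω constant).
|a| = rω²|cosθ| = 0.0413·(29.97)²·|cos 95.4°| = 3.491 m/s².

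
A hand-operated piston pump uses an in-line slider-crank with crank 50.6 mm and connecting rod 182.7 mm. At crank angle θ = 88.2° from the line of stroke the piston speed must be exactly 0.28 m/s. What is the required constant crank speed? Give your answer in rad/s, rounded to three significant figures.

For an in-line slider-crank, |v_piston| = rω|sinθ|·[1 + r cosθ/√(L² − r² sin²θ)].
With r = 0.0506 m, L = 0.1827 m, θ = 88.2°: the bracketed kinematic factor |dx/dθ| = 0.051033 m.
ω = v/|dx/dθ| = 0.28/0.051033 = 5.4867 rad/s.

5.49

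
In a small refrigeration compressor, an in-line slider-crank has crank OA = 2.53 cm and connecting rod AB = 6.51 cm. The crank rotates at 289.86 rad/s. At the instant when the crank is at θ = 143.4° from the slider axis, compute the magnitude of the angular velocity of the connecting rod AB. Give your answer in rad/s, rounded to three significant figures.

93.0

ω = 289.9 rad/s
The rod makes angle φ with the slider axis where L sinφ = r sinθ; differentiating, L cosφ·φ̇ = r ω cosθ.
L cosφ = √(L² − r² sin²θ) = 0.063328 m.
|ω_rod| = r ω |cosθ| / √(L² − r² sin²θ) = 0.0253·289.9·0.80282/0.063328 = 92.967 rad/s.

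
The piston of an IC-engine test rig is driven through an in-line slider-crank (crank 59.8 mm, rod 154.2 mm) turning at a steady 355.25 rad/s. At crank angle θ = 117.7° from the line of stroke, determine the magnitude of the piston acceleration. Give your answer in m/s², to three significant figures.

5190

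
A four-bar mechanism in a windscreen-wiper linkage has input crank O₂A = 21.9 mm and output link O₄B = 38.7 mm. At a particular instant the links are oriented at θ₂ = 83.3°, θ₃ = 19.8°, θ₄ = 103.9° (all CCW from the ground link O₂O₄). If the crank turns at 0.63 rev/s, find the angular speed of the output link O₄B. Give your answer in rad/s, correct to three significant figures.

2.02

ω₂ = 3.958 rad/s (from 0.63 rev/s).
Differentiating the loop-closure r₂e^{iθ₂}+r₃e^{iθ₃}=r₁+r₄e^{iθ₄} gives r₂ω₂e^{iθ₂}+r₃ω₃e^{iθ₃}=r₄ω₄e^{iθ₄}.
Eliminating the other unknown: ω₄ = r₂ω₂ sin(θ₂−θ₃) / [r₄ sin(θ₄−θ₃)].
Numerator sine = +0.89493; denominator sine = +0.99470.
Result = 0.0219·3.958·(+0.89493) / (0.0387·(+0.99470)) = +2.0154 rad/s; magnitude 2.0154 rad/s.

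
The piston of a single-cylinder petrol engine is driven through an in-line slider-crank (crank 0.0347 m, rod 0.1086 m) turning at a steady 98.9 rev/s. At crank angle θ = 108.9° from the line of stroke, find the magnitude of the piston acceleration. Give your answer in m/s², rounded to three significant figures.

7840

ω = 2π·98.9 = 621.4 rad/s
x(θ) = r cosθ + √(L² − r² sin²θ); with ω constant, a = ω²·d²x/dθ².
d²x/dθ² = −r cosθ − r²(cos2θ)/√u − r⁴ sin²2θ/(4u^{3/2}),  u = L² − r² sin²θ = 0.0107162 m².
Substituting r = 0.0347 m, L = 0.1086 m, θ = 108.9°: d²x/dθ² = +0.020308 m.
a = ω²·d²x/dθ² = (621.4)²·(+0.020308) = +7841.8 m/s²;  |a| = 7841.8 m/s².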